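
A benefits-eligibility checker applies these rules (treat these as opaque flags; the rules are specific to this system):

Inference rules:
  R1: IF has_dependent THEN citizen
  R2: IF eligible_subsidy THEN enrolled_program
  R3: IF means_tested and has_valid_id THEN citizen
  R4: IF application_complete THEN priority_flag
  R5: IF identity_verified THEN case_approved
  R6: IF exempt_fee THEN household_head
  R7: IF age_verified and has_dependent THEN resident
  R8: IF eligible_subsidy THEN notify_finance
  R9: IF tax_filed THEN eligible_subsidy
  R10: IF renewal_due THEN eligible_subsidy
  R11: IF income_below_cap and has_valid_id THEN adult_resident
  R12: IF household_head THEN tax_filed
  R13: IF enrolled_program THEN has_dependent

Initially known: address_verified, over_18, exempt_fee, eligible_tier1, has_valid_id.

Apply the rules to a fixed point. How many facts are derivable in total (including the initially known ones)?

Round 1 — R6, derive household_head.
Round 2 — R12, derive tax_filed.
Round 3 — R9, derive eligible_subsidy.
Round 4 — R2, R8, derive enrolled_program, notify_finance.
Round 5 — R13, derive has_dependent.
Round 6 — R1, derive citizen.
Closure: {address_verified, citizen, eligible_subsidy, eligible_tier1, enrolled_program, exempt_fee, has_dependent, has_valid_id, household_head, notify_finance, over_18, tax_filed} — 12 facts.

12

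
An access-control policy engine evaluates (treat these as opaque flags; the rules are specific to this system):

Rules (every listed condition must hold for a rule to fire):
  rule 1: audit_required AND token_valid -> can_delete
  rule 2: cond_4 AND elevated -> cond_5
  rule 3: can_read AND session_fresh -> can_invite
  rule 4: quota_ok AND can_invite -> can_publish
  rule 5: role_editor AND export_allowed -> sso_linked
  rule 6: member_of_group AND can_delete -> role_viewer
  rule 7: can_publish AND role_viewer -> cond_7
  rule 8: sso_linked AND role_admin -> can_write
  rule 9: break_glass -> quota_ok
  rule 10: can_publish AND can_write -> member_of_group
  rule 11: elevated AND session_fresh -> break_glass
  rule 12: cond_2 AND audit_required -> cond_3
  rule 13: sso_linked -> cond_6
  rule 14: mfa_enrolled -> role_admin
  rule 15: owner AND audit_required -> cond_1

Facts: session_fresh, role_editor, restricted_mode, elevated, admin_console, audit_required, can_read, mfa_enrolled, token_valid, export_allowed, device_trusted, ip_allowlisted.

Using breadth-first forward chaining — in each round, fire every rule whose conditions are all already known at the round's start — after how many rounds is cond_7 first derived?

[1] rule 1 [audit_required AND token_valid -> can_delete]; rule 3 [can_read AND session_fresh -> can_invite]; rule 5 [role_editor AND export_allowed -> sso_linked]; rule 11 [elevated AND session_fresh -> break_glass]; rule 14 [mfa_enrolled -> role_admin]. ⇒ new: can_delete, can_invite, sso_linked, break_glass, role_admin.
[2] rule 8 [sso_linked AND role_admin -> can_write]; rule 9 [break_glass -> quota_ok]; rule 13 [sso_linked -> cond_6]. ⇒ new: can_write, quota_ok, cond_6.
[3] rule 4 [quota_ok AND can_invite -> can_publish]. ⇒ new: can_publish.
[4] rule 10 [can_publish AND can_write -> member_of_group]. ⇒ new: member_of_group.
[5] rule 6 [member_of_group AND can_delete -> role_viewer]. ⇒ new: role_viewer.
[6] rule 7 [can_publish AND role_viewer -> cond_7]. ⇒ new: cond_7.
cond_7 first appears in round 6.

6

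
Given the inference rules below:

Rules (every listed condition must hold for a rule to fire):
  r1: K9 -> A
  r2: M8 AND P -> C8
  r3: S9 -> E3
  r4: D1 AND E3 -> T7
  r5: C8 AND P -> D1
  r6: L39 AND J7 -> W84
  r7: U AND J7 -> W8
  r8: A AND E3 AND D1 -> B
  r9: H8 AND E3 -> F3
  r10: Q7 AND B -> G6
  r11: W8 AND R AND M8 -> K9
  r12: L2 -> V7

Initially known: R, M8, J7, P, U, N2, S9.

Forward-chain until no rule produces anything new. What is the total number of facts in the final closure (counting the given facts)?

Round 1 fires r2, r3, r7, giving C8, E3, W8.
Round 2 fires r5, r11, giving D1, K9.
Round 3 fires r1, r4, giving A, T7.
Round 4 fires r8, giving B.
Closure: {A, B, C8, D1, E3, J7, K9, M8, N2, P, R, S9, T7, U, W8} — 15 facts.

15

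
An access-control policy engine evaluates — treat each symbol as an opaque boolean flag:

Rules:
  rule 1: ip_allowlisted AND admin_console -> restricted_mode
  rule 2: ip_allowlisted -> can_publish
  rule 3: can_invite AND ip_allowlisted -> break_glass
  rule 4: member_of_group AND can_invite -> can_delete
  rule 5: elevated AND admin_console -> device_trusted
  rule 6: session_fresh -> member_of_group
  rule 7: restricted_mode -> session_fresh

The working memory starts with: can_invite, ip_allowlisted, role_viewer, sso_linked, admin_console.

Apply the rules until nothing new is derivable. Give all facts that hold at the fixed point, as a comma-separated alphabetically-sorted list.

Round 1: rule 1 [ip_allowlisted AND admin_console -> restricted_mode]; rule 2 [ip_allowlisted -> can_publish]; rule 3 [can_invite AND ip_allowlisted -> break_glass]. Adds restricted_mode, can_publish, break_glass.
Round 2: rule 7 [restricted_mode -> session_fresh]. Adds session_fresh.
Round 3: rule 6 [session_fresh -> member_of_group]. Adds member_of_group.
Round 4: rule 4 [member_of_group AND can_invite -> can_delete]. Adds can_delete.

admin_console, break_glass, can_delete, can_invite, can_publish, ip_allowlisted, member_of_group, restricted_mode, role_viewer, session_fresh, sso_linked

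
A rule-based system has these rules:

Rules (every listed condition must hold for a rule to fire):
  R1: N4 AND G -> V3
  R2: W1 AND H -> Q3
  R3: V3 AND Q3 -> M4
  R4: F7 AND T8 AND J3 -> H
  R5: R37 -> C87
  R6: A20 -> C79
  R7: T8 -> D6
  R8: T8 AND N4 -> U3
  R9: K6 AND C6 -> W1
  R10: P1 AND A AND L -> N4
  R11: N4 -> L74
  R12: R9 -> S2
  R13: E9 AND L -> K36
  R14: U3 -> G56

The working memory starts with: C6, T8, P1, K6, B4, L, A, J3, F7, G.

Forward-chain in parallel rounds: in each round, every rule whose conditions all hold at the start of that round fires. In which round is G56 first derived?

3

Round 1 fires R4, R7, R9, R10, giving H, D6, W1, N4.
Round 2 fires R1, R2, R8, R11, giving V3, Q3, U3, L74.
Round 3 fires R3, R14, giving M4, G56.
G56 first appears in round 3.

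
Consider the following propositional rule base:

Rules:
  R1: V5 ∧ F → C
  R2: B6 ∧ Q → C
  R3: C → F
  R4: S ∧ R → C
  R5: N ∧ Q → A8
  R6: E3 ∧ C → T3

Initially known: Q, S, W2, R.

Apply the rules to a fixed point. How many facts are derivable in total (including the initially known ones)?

Round 1: R4 [S ∧ R → C]. New: C.
Round 2: R3 [C → F]. New: F.
Closure: {C, F, Q, R, S, W2} — 6 facts.

6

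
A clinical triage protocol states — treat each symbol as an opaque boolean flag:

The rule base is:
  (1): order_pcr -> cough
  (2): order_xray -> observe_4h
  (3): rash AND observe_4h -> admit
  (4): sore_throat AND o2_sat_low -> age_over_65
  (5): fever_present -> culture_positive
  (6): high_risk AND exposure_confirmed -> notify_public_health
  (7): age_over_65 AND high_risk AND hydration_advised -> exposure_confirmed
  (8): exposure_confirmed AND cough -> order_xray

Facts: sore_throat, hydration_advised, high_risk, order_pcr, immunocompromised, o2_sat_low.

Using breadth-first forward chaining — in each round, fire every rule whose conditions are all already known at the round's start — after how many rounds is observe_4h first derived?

4

Round 1: (1) [order_pcr -> cough]; (4) [sore_throat AND o2_sat_low -> age_over_65]. Adds cough, age_over_65.
Round 2: (7) [age_over_65 AND high_risk AND hydration_advised -> exposure_confirmed]. Adds exposure_confirmed.
Round 3: (6) [high_risk AND exposure_confirmed -> notify_public_health]; (8) [exposure_confirmed AND cough -> order_xray]. Adds notify_public_health, order_xray.
Round 4: (2) [order_xray -> observe_4h]. Adds observe_4h.
observe_4h first appears in round 4.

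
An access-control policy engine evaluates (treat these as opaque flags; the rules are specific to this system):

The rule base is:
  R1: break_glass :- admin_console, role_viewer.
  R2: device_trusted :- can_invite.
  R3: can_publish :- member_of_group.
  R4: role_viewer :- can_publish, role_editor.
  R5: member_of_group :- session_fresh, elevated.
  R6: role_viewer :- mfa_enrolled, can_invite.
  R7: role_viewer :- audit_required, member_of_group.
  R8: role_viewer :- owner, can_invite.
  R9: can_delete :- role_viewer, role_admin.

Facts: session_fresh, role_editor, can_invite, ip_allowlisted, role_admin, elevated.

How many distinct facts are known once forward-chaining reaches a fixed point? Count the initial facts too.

[1] R2 [device_trusted :- can_invite.]; R5 [member_of_group :- session_fresh, elevated.]. ⇒ new: device_trusted, member_of_group.
[2] R3 [can_publish :- member_of_group.]. ⇒ new: can_publish.
[3] R4 [role_viewer :- can_publish, role_editor.]. ⇒ new: role_viewer.
[4] R9 [can_delete :- role_viewer, role_admin.]. ⇒ new: can_delete.
Closure: {can_delete, can_invite, can_publish, device_trusted, elevated, ip_allowlisted, member_of_group, role_admin, role_editor, role_viewer, session_fresh} — 11 facts.

11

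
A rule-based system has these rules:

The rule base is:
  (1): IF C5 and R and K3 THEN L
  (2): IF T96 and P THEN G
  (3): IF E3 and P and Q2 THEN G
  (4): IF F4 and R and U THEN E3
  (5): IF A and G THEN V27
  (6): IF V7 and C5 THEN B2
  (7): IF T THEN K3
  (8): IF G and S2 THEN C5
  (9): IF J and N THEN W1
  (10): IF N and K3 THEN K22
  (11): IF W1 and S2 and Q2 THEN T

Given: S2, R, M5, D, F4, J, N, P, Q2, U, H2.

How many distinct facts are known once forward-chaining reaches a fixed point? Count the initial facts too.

19

[1] (4) [IF F4 and R and U THEN E3]; (9) [IF J and N THEN W1]. ⇒ new: E3, W1.
[2] (3) [IF E3 and P and Q2 THEN G]; (11) [IF W1 and S2 and Q2 THEN T]. ⇒ new: G, T.
[3] (7) [IF T THEN K3]; (8) [IF G and S2 THEN C5]. ⇒ new: K3, C5.
[4] (1) [IF C5 and R and K3 THEN L]; (10) [IF N and K3 THEN K22]. ⇒ new: L, K22.
Closure: {C5, D, E3, F4, G, H2, J, K22, K3, L, M5, N, P, Q2, R, S2, T, U, W1} — 19 facts.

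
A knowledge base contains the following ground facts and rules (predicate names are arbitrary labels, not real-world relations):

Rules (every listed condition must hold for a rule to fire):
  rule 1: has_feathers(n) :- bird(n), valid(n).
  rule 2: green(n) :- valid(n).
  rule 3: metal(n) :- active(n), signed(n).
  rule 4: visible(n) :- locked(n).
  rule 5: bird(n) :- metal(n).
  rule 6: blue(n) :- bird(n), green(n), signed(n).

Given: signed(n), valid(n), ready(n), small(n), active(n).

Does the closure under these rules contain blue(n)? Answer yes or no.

yes

Round 1: rule 2 [green(n) :- valid(n).]; rule 3 [metal(n) :- active(n), signed(n).]. Adds green(n), metal(n).
Round 2: rule 5 [bird(n) :- metal(n).]. Adds bird(n).
Round 3: rule 1 [has_feathers(n) :- bird(n), valid(n).]; rule 6 [blue(n) :- bird(n), green(n), signed(n).]. Adds has_feathers(n), blue(n).
blue(n) appears in round 3, so it is derivable.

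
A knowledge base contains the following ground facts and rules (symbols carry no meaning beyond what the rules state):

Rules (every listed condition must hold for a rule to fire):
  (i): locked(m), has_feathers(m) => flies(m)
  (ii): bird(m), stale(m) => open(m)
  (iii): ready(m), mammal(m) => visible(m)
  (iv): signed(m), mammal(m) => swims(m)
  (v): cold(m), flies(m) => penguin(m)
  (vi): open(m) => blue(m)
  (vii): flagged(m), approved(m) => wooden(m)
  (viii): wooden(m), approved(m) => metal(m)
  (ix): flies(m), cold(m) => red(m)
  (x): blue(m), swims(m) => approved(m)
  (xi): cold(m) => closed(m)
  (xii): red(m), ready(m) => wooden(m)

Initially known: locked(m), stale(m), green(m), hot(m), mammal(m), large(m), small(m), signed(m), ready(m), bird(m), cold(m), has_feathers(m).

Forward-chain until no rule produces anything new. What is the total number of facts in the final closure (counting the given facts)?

23

Round 1: (i) [locked(m), has_feathers(m) => flies(m)]; (ii) [bird(m), stale(m) => open(m)]; (iii) [ready(m), mammal(m) => visible(m)]; (iv) [signed(m), mammal(m) => swims(m)]; (xi) [cold(m) => closed(m)]. Adds flies(m), open(m), visible(m), swims(m), closed(m).
Round 2: (v) [cold(m), flies(m) => penguin(m)]; (vi) [open(m) => blue(m)]; (ix) [flies(m), cold(m) => red(m)]. Adds penguin(m), blue(m), red(m).
Round 3: (x) [blue(m), swims(m) => approved(m)]; (xii) [red(m), ready(m) => wooden(m)]. Adds approved(m), wooden(m).
Round 4: (viii) [wooden(m), approved(m) => metal(m)]. Adds metal(m).
Closure: {approved(m), bird(m), blue(m), closed(m), cold(m), flies(m), green(m), has_feathers(m), hot(m), large(m), locked(m), mammal(m), metal(m), open(m), penguin(m), ready(m), red(m), signed(m), small(m), stale(m), swims(m), visible(m), wooden(m)} — 23 facts.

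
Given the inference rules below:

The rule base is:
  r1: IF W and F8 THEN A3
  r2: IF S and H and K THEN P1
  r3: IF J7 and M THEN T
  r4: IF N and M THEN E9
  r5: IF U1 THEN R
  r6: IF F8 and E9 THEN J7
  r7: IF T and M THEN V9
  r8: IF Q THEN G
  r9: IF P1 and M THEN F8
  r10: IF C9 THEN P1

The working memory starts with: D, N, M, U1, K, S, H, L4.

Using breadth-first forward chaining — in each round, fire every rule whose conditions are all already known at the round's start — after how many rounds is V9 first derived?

Round 1 — r2, r4, r5, derive P1, E9, R.
Round 2 — r9, derive F8.
Round 3 — r6, derive J7.
Round 4 — r3, derive T.
Round 5 — r7, derive V9.
V9 first appears in round 5.

5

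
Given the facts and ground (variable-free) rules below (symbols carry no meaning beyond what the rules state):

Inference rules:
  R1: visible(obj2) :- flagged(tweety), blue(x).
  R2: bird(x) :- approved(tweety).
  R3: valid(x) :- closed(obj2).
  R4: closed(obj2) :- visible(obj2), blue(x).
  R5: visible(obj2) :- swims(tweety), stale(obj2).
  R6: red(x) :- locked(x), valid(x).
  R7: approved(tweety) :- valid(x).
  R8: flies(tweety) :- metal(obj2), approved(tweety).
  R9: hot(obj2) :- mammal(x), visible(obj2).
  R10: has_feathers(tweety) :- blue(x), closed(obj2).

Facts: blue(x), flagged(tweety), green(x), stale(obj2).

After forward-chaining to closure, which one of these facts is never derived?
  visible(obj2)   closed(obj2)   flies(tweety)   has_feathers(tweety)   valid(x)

flies(tweety)

Round 1 — R1, derive visible(obj2).
Round 2 — R4, derive closed(obj2).
Round 3 — R3, R10, derive valid(x), has_feathers(tweety).
Round 4 — R7, derive approved(tweety).
Round 5 — R2, derive bird(x).
Derived: valid(x) (round 3), visible(obj2) (round 1), has_feathers(tweety) (round 3), closed(obj2) (round 2). flies(tweety) never appears in any round.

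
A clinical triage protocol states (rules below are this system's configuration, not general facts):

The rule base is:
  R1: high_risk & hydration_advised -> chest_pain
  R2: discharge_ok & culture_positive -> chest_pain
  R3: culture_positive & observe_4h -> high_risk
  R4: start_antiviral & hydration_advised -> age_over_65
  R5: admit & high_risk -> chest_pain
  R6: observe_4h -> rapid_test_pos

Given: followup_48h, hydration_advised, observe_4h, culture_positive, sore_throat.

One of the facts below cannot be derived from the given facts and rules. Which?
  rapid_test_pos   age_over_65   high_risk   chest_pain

[1] R3 [culture_positive & observe_4h -> high_risk]; R6 [observe_4h -> rapid_test_pos]. ⇒ new: high_risk, rapid_test_pos.
[2] R1 [high_risk & hydration_advised -> chest_pain]. ⇒ new: chest_pain.
Derived: high_risk (round 1), chest_pain (round 2), rapid_test_pos (round 1). age_over_65 never appears in any round.

age_over_65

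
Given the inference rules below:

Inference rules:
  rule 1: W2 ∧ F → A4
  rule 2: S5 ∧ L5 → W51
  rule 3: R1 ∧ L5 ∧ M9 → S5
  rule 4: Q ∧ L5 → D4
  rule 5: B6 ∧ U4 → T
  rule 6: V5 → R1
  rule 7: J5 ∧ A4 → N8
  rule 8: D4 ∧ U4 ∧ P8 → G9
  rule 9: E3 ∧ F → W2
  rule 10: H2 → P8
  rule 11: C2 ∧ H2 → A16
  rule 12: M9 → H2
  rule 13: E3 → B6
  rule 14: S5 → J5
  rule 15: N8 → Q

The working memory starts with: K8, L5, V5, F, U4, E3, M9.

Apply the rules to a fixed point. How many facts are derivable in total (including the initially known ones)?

[1] rule 6 [V5 → R1]; rule 9 [E3 ∧ F → W2]; rule 12 [M9 → H2]; rule 13 [E3 → B6]. ⇒ new: R1, W2, H2, B6.
[2] rule 1 [W2 ∧ F → A4]; rule 3 [R1 ∧ L5 ∧ M9 → S5]; rule 5 [B6 ∧ U4 → T]; rule 10 [H2 → P8]. ⇒ new: A4, S5, T, P8.
[3] rule 2 [S5 ∧ L5 → W51]; rule 14 [S5 → J5]. ⇒ new: W51, J5.
[4] rule 7 [J5 ∧ A4 → N8]. ⇒ new: N8.
[5] rule 15 [N8 → Q]. ⇒ new: Q.
[6] rule 4 [Q ∧ L5 → D4]. ⇒ new: D4.
[7] rule 8 [D4 ∧ U4 ∧ P8 → G9]. ⇒ new: G9.
Closure: {A4, B6, D4, E3, F, G9, H2, J5, K8, L5, M9, N8, P8, Q, R1, S5, T, U4, V5, W2, W51} — 21 facts.

21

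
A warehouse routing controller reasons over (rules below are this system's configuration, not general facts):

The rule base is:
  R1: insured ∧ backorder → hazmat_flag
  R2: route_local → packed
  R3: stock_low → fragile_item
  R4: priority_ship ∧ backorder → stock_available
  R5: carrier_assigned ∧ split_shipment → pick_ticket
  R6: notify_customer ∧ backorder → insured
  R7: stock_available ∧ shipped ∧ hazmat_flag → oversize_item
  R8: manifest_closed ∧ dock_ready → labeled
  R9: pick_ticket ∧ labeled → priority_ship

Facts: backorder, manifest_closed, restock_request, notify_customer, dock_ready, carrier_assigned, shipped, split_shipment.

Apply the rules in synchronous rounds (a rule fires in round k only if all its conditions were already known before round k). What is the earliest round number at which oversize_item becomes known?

[1] R5 [carrier_assigned ∧ split_shipment → pick_ticket]; R6 [notify_customer ∧ backorder → insured]; R8 [manifest_closed ∧ dock_ready → labeled]. ⇒ new: pick_ticket, insured, labeled.
[2] R1 [insured ∧ backorder → hazmat_flag]; R9 [pick_ticket ∧ labeled → priority_ship]. ⇒ new: hazmat_flag, priority_ship.
[3] R4 [priority_ship ∧ backorder → stock_available]. ⇒ new: stock_available.
[4] R7 [stock_available ∧ shipped ∧ hazmat_flag → oversize_item]. ⇒ new: oversize_item.
oversize_item first appears in round 4.

4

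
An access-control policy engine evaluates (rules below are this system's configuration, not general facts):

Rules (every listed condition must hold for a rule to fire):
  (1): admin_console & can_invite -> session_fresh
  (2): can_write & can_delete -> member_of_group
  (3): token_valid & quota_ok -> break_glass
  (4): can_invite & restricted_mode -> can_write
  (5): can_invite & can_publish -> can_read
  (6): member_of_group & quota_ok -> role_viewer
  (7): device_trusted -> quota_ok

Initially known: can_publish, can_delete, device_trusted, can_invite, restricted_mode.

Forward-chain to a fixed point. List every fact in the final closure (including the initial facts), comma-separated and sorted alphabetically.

can_delete, can_invite, can_publish, can_read, can_write, device_trusted, member_of_group, quota_ok, restricted_mode, role_viewer

Round 1 — (4), (5), (7), derive can_write, can_read, quota_ok.
Round 2 — (2), derive member_of_group.
Round 3 — (6), derive role_viewer.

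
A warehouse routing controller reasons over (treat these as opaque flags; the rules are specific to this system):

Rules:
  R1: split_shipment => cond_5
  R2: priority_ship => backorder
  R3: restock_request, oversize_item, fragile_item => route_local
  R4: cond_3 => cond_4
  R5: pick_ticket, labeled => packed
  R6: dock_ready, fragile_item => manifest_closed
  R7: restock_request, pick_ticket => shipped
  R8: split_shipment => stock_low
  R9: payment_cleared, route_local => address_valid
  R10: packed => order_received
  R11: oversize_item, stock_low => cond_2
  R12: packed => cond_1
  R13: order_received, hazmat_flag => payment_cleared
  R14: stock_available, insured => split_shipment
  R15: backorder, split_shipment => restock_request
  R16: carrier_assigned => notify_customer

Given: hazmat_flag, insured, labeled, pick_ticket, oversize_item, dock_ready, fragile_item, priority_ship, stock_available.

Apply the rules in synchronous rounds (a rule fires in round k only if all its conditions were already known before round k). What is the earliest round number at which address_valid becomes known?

Round 1 fires R2, R5, R6, R14, giving backorder, packed, manifest_closed, split_shipment.
Round 2 fires R1, R8, R10, R12, R15, giving cond_5, stock_low, order_received, cond_1, restock_request.
Round 3 fires R3, R7, R11, R13, giving route_local, shipped, cond_2, payment_cleared.
Round 4 fires R9, giving address_valid.
address_valid first appears in round 4.

4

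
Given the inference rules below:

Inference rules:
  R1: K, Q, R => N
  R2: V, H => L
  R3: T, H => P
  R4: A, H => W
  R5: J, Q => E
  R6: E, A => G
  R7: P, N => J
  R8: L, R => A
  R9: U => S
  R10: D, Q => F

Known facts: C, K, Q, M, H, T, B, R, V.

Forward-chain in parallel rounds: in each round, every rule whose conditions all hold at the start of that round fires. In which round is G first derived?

4

Round 1: R1 [K, Q, R => N]; R2 [V, H => L]; R3 [T, H => P]. New: N, L, P.
Round 2: R7 [P, N => J]; R8 [L, R => A]. New: J, A.
Round 3: R4 [A, H => W]; R5 [J, Q => E]. New: W, E.
Round 4: R6 [E, A => G]. New: G.
G first appears in round 4.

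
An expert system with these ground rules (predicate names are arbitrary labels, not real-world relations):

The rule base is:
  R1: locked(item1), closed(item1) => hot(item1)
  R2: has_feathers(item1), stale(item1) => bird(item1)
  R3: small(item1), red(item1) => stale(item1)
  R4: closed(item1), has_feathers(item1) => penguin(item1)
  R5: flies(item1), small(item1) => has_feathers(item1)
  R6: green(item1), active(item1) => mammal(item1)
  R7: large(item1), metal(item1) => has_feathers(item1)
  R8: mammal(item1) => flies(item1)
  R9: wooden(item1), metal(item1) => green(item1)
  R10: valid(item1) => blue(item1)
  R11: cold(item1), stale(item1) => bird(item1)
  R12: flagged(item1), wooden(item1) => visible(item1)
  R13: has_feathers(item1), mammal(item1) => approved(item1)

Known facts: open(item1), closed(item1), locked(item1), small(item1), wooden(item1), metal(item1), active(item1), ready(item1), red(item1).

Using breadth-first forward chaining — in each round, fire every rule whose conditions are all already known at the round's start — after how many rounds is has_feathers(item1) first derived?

Round 1: R1 [locked(item1), closed(item1) => hot(item1)]; R3 [small(item1), red(item1) => stale(item1)]; R9 [wooden(item1), metal(item1) => green(item1)]. New: hot(item1), stale(item1), green(item1).
Round 2: R6 [green(item1), active(item1) => mammal(item1)]. New: mammal(item1).
Round 3: R8 [mammal(item1) => flies(item1)]. New: flies(item1).
Round 4: R5 [flies(item1), small(item1) => has_feathers(item1)]. New: has_feathers(item1).
has_feathers(item1) first appears in round 4.

4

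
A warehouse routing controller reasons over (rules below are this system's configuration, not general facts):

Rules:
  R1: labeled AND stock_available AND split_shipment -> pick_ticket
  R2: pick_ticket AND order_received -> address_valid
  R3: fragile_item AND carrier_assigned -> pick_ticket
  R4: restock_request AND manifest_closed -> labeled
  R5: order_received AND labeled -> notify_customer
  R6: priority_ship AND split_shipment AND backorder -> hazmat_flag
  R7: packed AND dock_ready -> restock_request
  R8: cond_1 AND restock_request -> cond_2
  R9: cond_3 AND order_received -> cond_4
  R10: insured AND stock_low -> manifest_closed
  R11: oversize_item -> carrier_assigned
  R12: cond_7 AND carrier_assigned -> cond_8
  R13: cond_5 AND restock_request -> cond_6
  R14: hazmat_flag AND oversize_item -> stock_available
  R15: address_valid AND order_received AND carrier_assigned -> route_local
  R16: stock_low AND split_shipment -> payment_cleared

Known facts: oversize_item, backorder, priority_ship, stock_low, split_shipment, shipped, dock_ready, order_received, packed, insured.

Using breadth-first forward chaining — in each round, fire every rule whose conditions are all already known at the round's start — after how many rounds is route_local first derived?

Round 1 — R6, R7, R10, R11, R16, derive hazmat_flag, restock_request, manifest_closed, carrier_assigned, payment_cleared.
Round 2 — R4, R14, derive labeled, stock_available.
Round 3 — R1, R5, derive pick_ticket, notify_customer.
Round 4 — R2, derive address_valid.
Round 5 — R15, derive route_local.
route_local first appears in round 5.

5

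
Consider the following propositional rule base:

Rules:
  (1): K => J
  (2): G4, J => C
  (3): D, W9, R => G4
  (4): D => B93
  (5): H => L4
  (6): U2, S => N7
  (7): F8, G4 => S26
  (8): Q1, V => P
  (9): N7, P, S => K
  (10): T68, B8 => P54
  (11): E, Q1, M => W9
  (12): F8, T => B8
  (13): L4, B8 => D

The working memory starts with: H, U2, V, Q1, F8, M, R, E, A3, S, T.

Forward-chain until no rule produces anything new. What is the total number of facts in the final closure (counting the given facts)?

[1] (5) [H => L4]; (6) [U2, S => N7]; (8) [Q1, V => P]; (11) [E, Q1, M => W9]; (12) [F8, T => B8]. ⇒ new: L4, N7, P, W9, B8.
[2] (9) [N7, P, S => K]; (13) [L4, B8 => D]. ⇒ new: K, D.
[3] (1) [K => J]; (3) [D, W9, R => G4]; (4) [D => B93]. ⇒ new: J, G4, B93.
[4] (2) [G4, J => C]; (7) [F8, G4 => S26]. ⇒ new: C, S26.
Closure: {A3, B8, B93, C, D, E, F8, G4, H, J, K, L4, M, N7, P, Q1, R, S, S26, T, U2, V, W9} — 23 facts.

23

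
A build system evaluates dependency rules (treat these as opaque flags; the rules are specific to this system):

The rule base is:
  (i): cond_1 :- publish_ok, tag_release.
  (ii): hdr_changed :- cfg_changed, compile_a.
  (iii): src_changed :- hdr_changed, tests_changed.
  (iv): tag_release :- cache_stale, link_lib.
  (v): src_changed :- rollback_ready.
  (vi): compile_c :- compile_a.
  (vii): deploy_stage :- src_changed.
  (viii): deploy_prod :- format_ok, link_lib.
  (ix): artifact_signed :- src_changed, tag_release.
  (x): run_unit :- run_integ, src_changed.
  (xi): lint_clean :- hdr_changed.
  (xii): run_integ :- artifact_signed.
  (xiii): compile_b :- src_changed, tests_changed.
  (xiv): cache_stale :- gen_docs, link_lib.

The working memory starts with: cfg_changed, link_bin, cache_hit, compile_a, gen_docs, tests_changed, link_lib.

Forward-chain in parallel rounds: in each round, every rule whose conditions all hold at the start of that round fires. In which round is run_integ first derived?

4

[1] (ii) [hdr_changed :- cfg_changed, compile_a.]; (vi) [compile_c :- compile_a.]; (xiv) [cache_stale :- gen_docs, link_lib.]. ⇒ new: hdr_changed, compile_c, cache_stale.
[2] (iii) [src_changed :- hdr_changed, tests_changed.]; (iv) [tag_release :- cache_stale, link_lib.]; (xi) [lint_clean :- hdr_changed.]. ⇒ new: src_changed, tag_release, lint_clean.
[3] (vii) [deploy_stage :- src_changed.]; (ix) [artifact_signed :- src_changed, tag_release.]; (xiii) [compile_b :- src_changed, tests_changed.]. ⇒ new: deploy_stage, artifact_signed, compile_b.
[4] (xii) [run_integ :- artifact_signed.]. ⇒ new: run_integ.
run_integ first appears in round 4.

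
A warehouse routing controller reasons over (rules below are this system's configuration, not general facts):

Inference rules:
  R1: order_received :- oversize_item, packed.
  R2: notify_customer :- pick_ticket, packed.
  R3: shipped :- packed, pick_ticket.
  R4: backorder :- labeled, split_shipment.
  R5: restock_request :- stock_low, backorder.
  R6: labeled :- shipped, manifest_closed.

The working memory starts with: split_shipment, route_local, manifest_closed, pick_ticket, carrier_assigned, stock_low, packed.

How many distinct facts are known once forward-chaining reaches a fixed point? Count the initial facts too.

Round 1: R2 [notify_customer :- pick_ticket, packed.]; R3 [shipped :- packed, pick_ticket.]. Adds notify_customer, shipped.
Round 2: R6 [labeled :- shipped, manifest_closed.]. Adds labeled.
Round 3: R4 [backorder :- labeled, split_shipment.]. Adds backorder.
Round 4: R5 [restock_request :- stock_low, backorder.]. Adds restock_request.
Closure: {backorder, carrier_assigned, labeled, manifest_closed, notify_customer, packed, pick_ticket, restock_request, route_local, shipped, split_shipment, stock_low} — 12 facts.

12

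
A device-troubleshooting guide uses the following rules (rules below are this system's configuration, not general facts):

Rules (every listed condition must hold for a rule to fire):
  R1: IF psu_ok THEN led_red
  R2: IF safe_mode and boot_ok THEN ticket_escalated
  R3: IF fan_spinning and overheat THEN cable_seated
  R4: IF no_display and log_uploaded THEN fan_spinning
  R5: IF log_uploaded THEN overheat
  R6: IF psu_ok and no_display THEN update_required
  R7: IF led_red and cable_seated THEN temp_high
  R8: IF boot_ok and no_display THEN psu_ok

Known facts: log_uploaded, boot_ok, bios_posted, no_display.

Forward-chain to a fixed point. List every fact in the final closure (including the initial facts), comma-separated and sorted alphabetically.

bios_posted, boot_ok, cable_seated, fan_spinning, led_red, log_uploaded, no_display, overheat, psu_ok, temp_high, update_required

Round 1 fires R4, R5, R8, giving fan_spinning, overheat, psu_ok.
Round 2 fires R1, R3, R6, giving led_red, cable_seated, update_required.
Round 3 fires R7, giving temp_high.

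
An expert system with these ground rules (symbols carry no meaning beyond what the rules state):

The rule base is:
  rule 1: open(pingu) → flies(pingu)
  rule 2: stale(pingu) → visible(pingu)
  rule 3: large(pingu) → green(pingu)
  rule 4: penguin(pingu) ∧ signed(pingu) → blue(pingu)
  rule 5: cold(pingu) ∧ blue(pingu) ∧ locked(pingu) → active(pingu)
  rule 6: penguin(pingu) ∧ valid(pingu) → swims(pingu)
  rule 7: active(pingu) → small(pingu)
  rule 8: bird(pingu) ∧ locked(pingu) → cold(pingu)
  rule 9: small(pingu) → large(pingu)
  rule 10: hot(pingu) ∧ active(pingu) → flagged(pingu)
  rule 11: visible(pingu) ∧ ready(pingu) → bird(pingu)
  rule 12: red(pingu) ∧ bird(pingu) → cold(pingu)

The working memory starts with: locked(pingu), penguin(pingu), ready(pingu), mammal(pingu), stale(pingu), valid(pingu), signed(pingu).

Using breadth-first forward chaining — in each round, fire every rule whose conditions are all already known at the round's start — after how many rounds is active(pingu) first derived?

4

[1] rule 2 [stale(pingu) → visible(pingu)]; rule 4 [penguin(pingu) ∧ signed(pingu) → blue(pingu)]; rule 6 [penguin(pingu) ∧ valid(pingu) → swims(pingu)]. ⇒ new: visible(pingu), blue(pingu), swims(pingu).
[2] rule 11 [visible(pingu) ∧ ready(pingu) → bird(pingu)]. ⇒ new: bird(pingu).
[3] rule 8 [bird(pingu) ∧ locked(pingu) → cold(pingu)]. ⇒ new: cold(pingu).
[4] rule 5 [cold(pingu) ∧ blue(pingu) ∧ locked(pingu) → active(pingu)]. ⇒ new: active(pingu).
active(pingu) first appears in round 4.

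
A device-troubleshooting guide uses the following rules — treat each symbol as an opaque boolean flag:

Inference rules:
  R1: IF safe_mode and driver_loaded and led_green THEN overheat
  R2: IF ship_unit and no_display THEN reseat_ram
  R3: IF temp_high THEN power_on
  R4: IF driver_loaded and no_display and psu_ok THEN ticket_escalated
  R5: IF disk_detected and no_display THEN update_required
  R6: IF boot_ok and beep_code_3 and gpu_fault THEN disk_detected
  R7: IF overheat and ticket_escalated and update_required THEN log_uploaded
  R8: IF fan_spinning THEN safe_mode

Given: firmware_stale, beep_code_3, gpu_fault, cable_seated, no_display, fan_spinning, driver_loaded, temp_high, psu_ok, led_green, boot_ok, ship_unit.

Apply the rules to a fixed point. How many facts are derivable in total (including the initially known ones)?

Round 1 fires R2, R3, R4, R6, R8, giving reseat_ram, power_on, ticket_escalated, disk_detected, safe_mode.
Round 2 fires R1, R5, giving overheat, update_required.
Round 3 fires R7, giving log_uploaded.
Closure: {beep_code_3, boot_ok, cable_seated, disk_detected, driver_loaded, fan_spinning, firmware_stale, gpu_fault, led_green, log_uploaded, no_display, overheat, power_on, psu_ok, reseat_ram, safe_mode, ship_unit, temp_high, ticket_escalated, update_required} — 20 facts.

20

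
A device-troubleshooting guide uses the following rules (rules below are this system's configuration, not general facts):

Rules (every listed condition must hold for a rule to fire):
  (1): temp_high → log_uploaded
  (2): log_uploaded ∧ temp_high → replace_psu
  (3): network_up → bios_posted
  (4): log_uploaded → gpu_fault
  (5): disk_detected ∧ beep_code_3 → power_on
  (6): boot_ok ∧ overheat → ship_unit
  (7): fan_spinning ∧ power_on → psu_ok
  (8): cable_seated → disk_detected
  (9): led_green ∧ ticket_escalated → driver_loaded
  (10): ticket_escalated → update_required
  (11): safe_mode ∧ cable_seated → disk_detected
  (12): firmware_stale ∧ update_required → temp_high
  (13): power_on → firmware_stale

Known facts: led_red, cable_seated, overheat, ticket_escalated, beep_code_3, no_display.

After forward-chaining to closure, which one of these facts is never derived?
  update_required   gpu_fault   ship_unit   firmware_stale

Round 1 fires (8), (10), giving disk_detected, update_required.
Round 2 fires (5), giving power_on.
Round 3 fires (13), giving firmware_stale.
Round 4 fires (12), giving temp_high.
Round 5 fires (1), giving log_uploaded.
Round 6 fires (2), (4), giving replace_psu, gpu_fault.
Derived: firmware_stale (round 3), update_required (round 1), gpu_fault (round 6). ship_unit never appears in any round.

ship_unit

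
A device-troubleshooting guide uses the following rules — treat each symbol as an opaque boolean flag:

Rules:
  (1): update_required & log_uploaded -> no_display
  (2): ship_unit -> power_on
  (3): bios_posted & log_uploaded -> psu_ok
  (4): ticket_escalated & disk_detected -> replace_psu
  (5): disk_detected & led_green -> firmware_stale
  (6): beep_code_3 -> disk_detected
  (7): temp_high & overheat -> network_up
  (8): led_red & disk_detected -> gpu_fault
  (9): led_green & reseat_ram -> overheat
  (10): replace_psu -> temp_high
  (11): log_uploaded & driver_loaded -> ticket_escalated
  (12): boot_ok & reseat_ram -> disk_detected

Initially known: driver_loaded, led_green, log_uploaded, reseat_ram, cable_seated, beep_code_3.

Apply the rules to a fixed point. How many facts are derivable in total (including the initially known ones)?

Round 1 — (6), (9), (11), derive disk_detected, overheat, ticket_escalated.
Round 2 — (4), (5), derive replace_psu, firmware_stale.
Round 3 — (10), derive temp_high.
Round 4 — (7), derive network_up.
Closure: {beep_code_3, cable_seated, disk_detected, driver_loaded, firmware_stale, led_green, log_uploaded, network_up, overheat, replace_psu, reseat_ram, temp_high, ticket_escalated} — 13 facts.

13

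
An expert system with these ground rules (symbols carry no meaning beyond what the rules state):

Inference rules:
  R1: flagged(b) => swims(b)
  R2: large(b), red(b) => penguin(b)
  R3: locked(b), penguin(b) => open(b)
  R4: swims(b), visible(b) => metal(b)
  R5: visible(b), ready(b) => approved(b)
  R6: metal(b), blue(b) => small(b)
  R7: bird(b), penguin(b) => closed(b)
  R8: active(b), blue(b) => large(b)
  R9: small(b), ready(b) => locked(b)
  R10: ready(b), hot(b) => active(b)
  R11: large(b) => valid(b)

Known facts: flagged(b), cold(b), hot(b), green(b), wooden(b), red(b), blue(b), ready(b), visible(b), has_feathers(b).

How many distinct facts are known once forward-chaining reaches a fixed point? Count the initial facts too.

20

Round 1 — R1, R5, R10, derive swims(b), approved(b), active(b).
Round 2 — R4, R8, derive metal(b), large(b).
Round 3 — R2, R6, R11, derive penguin(b), small(b), valid(b).
Round 4 — R9, derive locked(b).
Round 5 — R3, derive open(b).
Closure: {active(b), approved(b), blue(b), cold(b), flagged(b), green(b), has_feathers(b), hot(b), large(b), locked(b), metal(b), open(b), penguin(b), ready(b), red(b), small(b), swims(b), valid(b), visible(b), wooden(b)} — 20 facts.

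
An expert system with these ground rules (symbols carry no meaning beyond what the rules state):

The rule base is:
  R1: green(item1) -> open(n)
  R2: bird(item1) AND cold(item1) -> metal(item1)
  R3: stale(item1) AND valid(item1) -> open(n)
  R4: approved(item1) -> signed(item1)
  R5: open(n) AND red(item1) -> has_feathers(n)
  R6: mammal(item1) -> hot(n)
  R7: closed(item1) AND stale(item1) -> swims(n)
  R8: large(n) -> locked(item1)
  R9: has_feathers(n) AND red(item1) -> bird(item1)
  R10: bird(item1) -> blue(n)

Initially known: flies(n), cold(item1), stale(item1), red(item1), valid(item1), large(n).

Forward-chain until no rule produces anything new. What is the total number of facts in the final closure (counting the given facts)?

12

Round 1 — R3, R8, derive open(n), locked(item1).
Round 2 — R5, derive has_feathers(n).
Round 3 — R9, derive bird(item1).
Round 4 — R2, R10, derive metal(item1), blue(n).
Closure: {bird(item1), blue(n), cold(item1), flies(n), has_feathers(n), large(n), locked(item1), metal(item1), open(n), red(item1), stale(item1), valid(item1)} — 12 facts.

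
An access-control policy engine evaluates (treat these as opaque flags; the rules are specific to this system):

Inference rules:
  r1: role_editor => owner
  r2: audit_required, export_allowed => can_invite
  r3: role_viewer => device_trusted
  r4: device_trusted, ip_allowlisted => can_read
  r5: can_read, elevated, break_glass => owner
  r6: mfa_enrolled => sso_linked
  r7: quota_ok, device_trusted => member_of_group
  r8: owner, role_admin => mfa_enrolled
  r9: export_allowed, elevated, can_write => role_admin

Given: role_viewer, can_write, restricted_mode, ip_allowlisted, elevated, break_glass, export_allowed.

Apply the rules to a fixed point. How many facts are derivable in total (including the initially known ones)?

Round 1 fires r3, r9, giving device_trusted, role_admin.
Round 2 fires r4, giving can_read.
Round 3 fires r5, giving owner.
Round 4 fires r8, giving mfa_enrolled.
Round 5 fires r6, giving sso_linked.
Closure: {break_glass, can_read, can_write, device_trusted, elevated, export_allowed, ip_allowlisted, mfa_enrolled, owner, restricted_mode, role_admin, role_viewer, sso_linked} — 13 facts.

13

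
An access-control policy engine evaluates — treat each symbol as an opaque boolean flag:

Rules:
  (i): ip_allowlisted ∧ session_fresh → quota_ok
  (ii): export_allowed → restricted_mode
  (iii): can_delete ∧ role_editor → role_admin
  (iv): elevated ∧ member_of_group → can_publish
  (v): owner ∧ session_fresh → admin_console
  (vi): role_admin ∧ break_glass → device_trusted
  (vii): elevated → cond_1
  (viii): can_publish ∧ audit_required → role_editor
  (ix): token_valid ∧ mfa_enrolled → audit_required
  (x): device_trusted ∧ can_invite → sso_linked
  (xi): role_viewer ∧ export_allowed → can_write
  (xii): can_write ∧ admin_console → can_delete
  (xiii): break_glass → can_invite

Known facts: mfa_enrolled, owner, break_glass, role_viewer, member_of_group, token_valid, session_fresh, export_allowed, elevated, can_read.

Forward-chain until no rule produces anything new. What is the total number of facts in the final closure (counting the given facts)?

22

Round 1 — (ii), (iv), (v), (vii), (ix), (xi), (xiii), derive restricted_mode, can_publish, admin_console, cond_1, audit_required, can_write, can_invite.
Round 2 — (viii), (xii), derive role_editor, can_delete.
Round 3 — (iii), derive role_admin.
Round 4 — (vi), derive device_trusted.
Round 5 — (x), derive sso_linked.
Closure: {admin_console, audit_required, break_glass, can_delete, can_invite, can_publish, can_read, can_write, cond_1, device_trusted, elevated, export_allowed, member_of_group, mfa_enrolled, owner, restricted_mode, role_admin, role_editor, role_viewer, session_fresh, sso_linked, token_valid} — 22 facts.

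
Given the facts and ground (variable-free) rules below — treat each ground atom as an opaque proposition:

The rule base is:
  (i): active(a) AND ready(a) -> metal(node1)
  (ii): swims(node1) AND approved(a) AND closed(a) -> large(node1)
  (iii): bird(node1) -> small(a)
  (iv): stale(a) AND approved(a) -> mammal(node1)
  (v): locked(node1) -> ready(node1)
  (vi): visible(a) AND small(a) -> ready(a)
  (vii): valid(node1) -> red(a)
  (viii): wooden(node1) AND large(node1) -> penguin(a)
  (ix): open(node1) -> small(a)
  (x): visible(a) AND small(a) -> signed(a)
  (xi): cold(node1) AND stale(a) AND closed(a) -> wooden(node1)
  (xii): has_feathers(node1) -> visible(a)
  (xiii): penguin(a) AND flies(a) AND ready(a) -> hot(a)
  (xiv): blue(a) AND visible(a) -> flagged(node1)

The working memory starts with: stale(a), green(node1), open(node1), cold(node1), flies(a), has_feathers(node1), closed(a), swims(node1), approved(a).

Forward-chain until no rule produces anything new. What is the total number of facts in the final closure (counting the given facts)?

18

Round 1: (ii) [swims(node1) AND approved(a) AND closed(a) -> large(node1)]; (iv) [stale(a) AND approved(a) -> mammal(node1)]; (ix) [open(node1) -> small(a)]; (xi) [cold(node1) AND stale(a) AND closed(a) -> wooden(node1)]; (xii) [has_feathers(node1) -> visible(a)]. New: large(node1), mammal(node1), small(a), wooden(node1), visible(a).
Round 2: (vi) [visible(a) AND small(a) -> ready(a)]; (viii) [wooden(node1) AND large(node1) -> penguin(a)]; (x) [visible(a) AND small(a) -> signed(a)]. New: ready(a), penguin(a), signed(a).
Round 3: (xiii) [penguin(a) AND flies(a) AND ready(a) -> hot(a)]. New: hot(a).
Closure: {approved(a), closed(a), cold(node1), flies(a), green(node1), has_feathers(node1), hot(a), large(node1), mammal(node1), open(node1), penguin(a), ready(a), signed(a), small(a), stale(a), swims(node1), visible(a), wooden(node1)} — 18 facts.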